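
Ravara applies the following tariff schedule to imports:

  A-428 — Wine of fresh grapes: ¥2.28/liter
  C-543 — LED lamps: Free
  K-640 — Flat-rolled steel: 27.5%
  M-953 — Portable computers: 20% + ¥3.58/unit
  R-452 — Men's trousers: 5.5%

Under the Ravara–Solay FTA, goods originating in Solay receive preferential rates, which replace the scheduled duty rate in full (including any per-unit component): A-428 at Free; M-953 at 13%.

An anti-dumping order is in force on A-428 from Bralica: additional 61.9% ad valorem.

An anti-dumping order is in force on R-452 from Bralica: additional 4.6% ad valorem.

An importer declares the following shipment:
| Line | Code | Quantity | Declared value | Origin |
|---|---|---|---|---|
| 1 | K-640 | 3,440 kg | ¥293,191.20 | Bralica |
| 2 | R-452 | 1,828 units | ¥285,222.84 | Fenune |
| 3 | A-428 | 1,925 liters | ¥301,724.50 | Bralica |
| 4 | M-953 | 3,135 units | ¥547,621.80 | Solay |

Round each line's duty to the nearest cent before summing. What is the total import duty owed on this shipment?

Line 1 (K-640, Bralica, 3,440 kg, ¥293,191.20):
Base rate for K-640 is 27.5%.
Duty = ¥293,191.20 × 27.5% = ¥80,627.58.
Line 2 (R-452, Fenune, 1,828 units, ¥285,222.84):
Base rate for R-452 is 5.5%.
The additional-duty order on R-452 targets Bralica, not Fenune; it does not apply.
Duty = ¥285,222.84 × 5.5% = ¥15,687.26.
Line 3 (A-428, Bralica, 1,925 liters, ¥301,724.50):
Base rate for A-428 is ¥2.28/liter.
A-428 has an FTA preferential rate, but origin Bralica is not Solay; base rate stands.
Additional duty on A-428 from Bralica: +61.9% ad valorem. Applied ad valorem rate = 61.9%.
Duty = ¥301,724.50 × 61.9% + 1,925 × ¥2.28 = ¥191,156.47.
Line 4 (M-953, Solay, 3,135 units, ¥547,621.80):
Base rate for M-953 is 20% + ¥3.58/unit.
Origin Solay qualifies under the Ravara–Solay agreement and M-953 is covered: preferential rate 13% applies instead.
Duty = ¥547,621.80 × 13% = ¥71,190.83.
Total = ¥80,627.58 + ¥15,687.26 + ¥191,156.47 + ¥71,190.83 = ¥358,662.14.

¥358,662.14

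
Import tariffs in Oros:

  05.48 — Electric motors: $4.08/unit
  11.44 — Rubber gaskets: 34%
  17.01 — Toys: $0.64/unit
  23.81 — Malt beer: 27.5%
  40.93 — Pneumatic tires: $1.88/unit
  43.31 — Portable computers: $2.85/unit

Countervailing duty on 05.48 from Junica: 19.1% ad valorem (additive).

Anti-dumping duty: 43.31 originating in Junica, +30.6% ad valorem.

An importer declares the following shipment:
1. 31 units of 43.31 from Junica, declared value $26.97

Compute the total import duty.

Line 1 (43.31, Junica, 31 units, $26.97):
Base rate for 43.31 is $2.85/unit.
Additional duty on 43.31 from Junica: +30.6% ad valorem. Applied ad valorem rate = 30.6%.
Duty = $26.97 × 30.6% + 31 × $2.85 = $96.60.

$96.60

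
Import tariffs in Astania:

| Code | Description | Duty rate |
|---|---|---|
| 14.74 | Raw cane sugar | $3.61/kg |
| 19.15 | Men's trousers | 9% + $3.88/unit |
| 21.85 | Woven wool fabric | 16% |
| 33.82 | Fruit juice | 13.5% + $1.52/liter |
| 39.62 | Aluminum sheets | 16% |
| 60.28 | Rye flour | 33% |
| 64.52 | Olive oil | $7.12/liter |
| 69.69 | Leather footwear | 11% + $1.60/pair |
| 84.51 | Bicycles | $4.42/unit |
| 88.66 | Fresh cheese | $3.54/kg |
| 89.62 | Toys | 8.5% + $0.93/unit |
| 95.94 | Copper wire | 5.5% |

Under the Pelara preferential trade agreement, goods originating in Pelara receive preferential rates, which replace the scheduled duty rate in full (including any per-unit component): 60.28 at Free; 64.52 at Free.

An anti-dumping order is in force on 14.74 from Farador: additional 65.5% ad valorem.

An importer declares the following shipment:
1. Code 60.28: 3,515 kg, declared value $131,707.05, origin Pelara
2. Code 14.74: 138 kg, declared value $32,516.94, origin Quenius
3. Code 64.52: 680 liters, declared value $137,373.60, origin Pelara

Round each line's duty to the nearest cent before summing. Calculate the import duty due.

Line 1 (60.28, Pelara, 3,515 kg, $131,707.05):
Base rate for 60.28 is 33%.
Origin Pelara qualifies under the Astania–Pelara agreement and 60.28 is covered: preferential rate Free applies instead.
Duty = $131,707.05 × 0% = $0.00.
Line 2 (14.74, Quenius, 138 kg, $32,516.94):
Base rate for 14.74 is $3.61/kg.
The additional-duty order on 14.74 targets Farador, not Quenius; it does not apply.
Duty = 138 × $3.61 = $498.18.
Line 3 (64.52, Pelara, 680 liters, $137,373.60):
Base rate for 64.52 is $7.12/liter.
Origin Pelara qualifies under the Astania–Pelara agreement and 64.52 is covered: preferential rate Free applies instead.
Duty = $137,373.60 × 0% = $0.00.
Total = $0.00 + $498.18 + $0.00 = $498.18.

$498.18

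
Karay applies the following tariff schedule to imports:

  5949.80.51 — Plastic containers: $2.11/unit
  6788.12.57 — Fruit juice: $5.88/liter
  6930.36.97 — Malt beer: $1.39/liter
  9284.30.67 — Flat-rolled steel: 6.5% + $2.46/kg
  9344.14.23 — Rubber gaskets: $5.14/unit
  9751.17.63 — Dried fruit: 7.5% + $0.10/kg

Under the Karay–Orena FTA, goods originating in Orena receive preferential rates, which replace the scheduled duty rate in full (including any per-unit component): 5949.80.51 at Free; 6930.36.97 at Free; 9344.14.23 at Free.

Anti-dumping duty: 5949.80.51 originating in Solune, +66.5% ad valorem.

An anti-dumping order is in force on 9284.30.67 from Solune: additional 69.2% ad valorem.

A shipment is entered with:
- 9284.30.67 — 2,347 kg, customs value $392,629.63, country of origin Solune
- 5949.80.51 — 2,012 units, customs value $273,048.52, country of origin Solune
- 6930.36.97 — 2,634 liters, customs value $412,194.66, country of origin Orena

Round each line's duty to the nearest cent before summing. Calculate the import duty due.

Line 1 (9284.30.67, Solune, 2,347 kg, $392,629.63):
Base rate for 9284.30.67 is 6.5% + $2.46/kg.
Additional duty on 9284.30.67 from Solune: +69.2%. Applied ad valorem rate: 6.5% + 69.2% = 75.7%.
Duty = $392,629.63 × 75.7% + 2,347 × $2.46 = $302,994.25.
Line 2 (5949.80.51, Solune, 2,012 units, $273,048.52):
Base rate for 5949.80.51 is $2.11/unit.
5949.80.51 has an FTA preferential rate, but origin Solune is not Orena; base rate stands.
Additional duty on 5949.80.51 from Solune: +66.5% ad valorem. Applied ad valorem rate = 66.5%.
Duty = $273,048.52 × 66.5% + 2,012 × $2.11 = $185,822.59.
Line 3 (6930.36.97, Orena, 2,634 liters, $412,194.66):
Base rate for 6930.36.97 is $1.39/liter.
Origin Orena qualifies under the Karay–Orena agreement and 6930.36.97 is covered: preferential rate Free applies instead.
Duty = $412,194.66 × 0% = $0.00.
Total = $302,994.25 + $185,822.59 + $0.00 = $488,816.84.

$488,816.84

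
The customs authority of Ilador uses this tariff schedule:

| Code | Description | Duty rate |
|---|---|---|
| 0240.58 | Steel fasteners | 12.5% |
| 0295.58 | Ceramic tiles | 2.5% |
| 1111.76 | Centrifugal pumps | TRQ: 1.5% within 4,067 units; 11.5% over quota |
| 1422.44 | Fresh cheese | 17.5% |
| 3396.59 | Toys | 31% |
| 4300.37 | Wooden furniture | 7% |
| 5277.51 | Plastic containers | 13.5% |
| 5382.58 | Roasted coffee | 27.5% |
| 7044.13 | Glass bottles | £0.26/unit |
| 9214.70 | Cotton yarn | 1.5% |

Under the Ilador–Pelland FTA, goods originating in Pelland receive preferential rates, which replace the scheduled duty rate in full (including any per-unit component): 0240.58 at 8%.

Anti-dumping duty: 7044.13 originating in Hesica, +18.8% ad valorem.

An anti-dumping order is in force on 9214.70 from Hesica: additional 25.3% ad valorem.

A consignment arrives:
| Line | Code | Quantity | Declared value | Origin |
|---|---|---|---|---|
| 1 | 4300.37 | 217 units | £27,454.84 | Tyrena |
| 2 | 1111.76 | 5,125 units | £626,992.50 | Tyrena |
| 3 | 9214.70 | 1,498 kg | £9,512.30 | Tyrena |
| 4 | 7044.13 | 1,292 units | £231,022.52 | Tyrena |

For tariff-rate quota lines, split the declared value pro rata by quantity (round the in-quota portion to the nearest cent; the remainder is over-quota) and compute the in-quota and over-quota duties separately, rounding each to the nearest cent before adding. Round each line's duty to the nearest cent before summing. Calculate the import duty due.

£24,748.90

Line 1 (4300.37, Tyrena, 217 units, £27,454.84):
Base rate for 4300.37 is 7%.
Duty = £27,454.84 × 7% = £1,921.84.
Line 2 (1111.76, Tyrena, 5,125 units, £626,992.50):
Code 1111.76 is under a tariff-rate quota (threshold 4,067 units). In-quota: 4,067 units at 1.5%; over-quota: 1,058 units at 11.5%.
Pro-rata value split: in-quota = £626,992.50 × 4,067/5,125 = £497,556.78; over-quota = £626,992.50 − £497,556.78 = £129,435.72.
In-quota duty = £497,556.78 × 1.5% = £7,463.35. Over-quota duty = £129,435.72 × 11.5% = £14,885.11.
Line duty = £7,463.35 + £14,885.11 = £22,348.46.
Line 3 (9214.70, Tyrena, 1,498 kg, £9,512.30):
Base rate for 9214.70 is 1.5%.
The additional-duty order on 9214.70 targets Hesica, not Tyrena; it does not apply.
Duty = £9,512.30 × 1.5% = £142.68.
Line 4 (7044.13, Tyrena, 1,292 units, £231,022.52):
Base rate for 7044.13 is £0.26/unit.
The additional-duty order on 7044.13 targets Hesica, not Tyrena; it does not apply.
Duty = 1,292 × £0.26 = £335.92.
Total = £1,921.84 + £22,348.46 + £142.68 + £335.92 = £24,748.90.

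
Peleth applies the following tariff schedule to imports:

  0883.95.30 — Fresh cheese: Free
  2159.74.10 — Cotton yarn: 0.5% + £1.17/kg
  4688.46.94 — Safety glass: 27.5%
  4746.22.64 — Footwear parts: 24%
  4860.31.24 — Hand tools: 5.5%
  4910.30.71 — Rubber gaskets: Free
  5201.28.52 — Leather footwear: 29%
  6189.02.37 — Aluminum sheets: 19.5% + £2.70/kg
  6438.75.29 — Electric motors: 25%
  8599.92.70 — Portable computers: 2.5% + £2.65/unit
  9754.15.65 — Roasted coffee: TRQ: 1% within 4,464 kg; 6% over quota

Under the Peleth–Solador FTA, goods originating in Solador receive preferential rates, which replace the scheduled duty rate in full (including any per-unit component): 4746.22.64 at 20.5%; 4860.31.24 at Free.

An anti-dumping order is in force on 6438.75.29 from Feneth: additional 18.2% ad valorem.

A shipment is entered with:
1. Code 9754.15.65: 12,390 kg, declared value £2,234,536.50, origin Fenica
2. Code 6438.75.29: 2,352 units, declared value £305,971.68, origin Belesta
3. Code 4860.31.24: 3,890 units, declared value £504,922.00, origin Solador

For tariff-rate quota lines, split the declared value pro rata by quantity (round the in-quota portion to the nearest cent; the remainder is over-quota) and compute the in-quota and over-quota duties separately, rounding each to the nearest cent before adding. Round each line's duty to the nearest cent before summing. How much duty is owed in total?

£170,310.99

Line 1 (9754.15.65, Fenica, 12,390 kg, £2,234,536.50):
Code 9754.15.65 is under a tariff-rate quota (threshold 4,464 kg). In-quota: 4,464 kg at 1%; over-quota: 7,926 kg at 6%.
Pro-rata value split: in-quota = £2,234,536.50 × 4,464/12,390 = £805,082.40; over-quota = £2,234,536.50 − £805,082.40 = £1,429,454.10.
In-quota duty = £805,082.40 × 1% = £8,050.82. Over-quota duty = £1,429,454.10 × 6% = £85,767.25.
Line duty = £8,050.82 + £85,767.25 = £93,818.07.
Line 2 (6438.75.29, Belesta, 2,352 units, £305,971.68):
Base rate for 6438.75.29 is 25%.
The additional-duty order on 6438.75.29 targets Feneth, not Belesta; it does not apply.
Duty = £305,971.68 × 25% = £76,492.92.
Line 3 (4860.31.24, Solador, 3,890 units, £504,922.00):
Base rate for 4860.31.24 is 5.5%.
Origin Solador qualifies under the Peleth–Solador agreement and 4860.31.24 is covered: preferential rate Free applies instead.
Duty = £504,922.00 × 0% = £0.00.
Total = £93,818.07 + £76,492.92 + £0.00 = £170,310.99.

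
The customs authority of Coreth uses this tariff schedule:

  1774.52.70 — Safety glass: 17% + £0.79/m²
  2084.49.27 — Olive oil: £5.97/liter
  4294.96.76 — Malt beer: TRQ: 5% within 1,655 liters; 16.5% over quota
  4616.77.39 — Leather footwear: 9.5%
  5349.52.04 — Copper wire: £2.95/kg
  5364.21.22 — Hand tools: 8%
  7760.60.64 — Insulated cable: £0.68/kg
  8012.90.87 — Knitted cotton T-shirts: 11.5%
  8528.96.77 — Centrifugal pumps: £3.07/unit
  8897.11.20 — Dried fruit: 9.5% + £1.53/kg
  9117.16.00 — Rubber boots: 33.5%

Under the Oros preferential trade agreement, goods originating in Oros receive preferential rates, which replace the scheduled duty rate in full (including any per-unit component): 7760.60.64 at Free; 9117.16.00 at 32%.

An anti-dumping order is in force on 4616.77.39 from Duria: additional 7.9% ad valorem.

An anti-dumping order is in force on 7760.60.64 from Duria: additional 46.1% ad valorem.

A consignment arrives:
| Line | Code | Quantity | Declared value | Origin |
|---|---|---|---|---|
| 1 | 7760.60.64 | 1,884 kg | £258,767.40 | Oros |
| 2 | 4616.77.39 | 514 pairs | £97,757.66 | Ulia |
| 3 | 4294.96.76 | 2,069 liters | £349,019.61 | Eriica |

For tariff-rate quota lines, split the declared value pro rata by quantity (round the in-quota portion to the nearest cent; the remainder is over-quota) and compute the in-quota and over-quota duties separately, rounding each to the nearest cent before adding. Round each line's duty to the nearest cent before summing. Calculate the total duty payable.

Line 1 (7760.60.64, Oros, 1,884 kg, £258,767.40):
Base rate for 7760.60.64 is £0.68/kg.
Origin Oros qualifies under the Coreth–Oros agreement and 7760.60.64 is covered: preferential rate Free applies instead.
The additional-duty order on 7760.60.64 targets Duria, not Oros; it does not apply.
Duty = £258,767.40 × 0% = £0.00.
Line 2 (4616.77.39, Ulia, 514 pairs, £97,757.66):
Base rate for 4616.77.39 is 9.5%.
The additional-duty order on 4616.77.39 targets Duria, not Ulia; it does not apply.
Duty = £97,757.66 × 9.5% = £9,286.98.
Line 3 (4294.96.76, Eriica, 2,069 liters, £349,019.61):
Code 4294.96.76 is under a tariff-rate quota (threshold 1,655 liters). In-quota: 1,655 liters at 5%; over-quota: 414 liters at 16.5%.
Pro-rata value split: in-quota = £349,019.61 × 1,655/2,069 = £279,181.95; over-quota = £349,019.61 − £279,181.95 = £69,837.66.
In-quota duty = £279,181.95 × 5% = £13,959.10. Over-quota duty = £69,837.66 × 16.5% = £11,523.21.
Line duty = £13,959.10 + £11,523.21 = £25,482.31.
Total = £0.00 + £9,286.98 + £25,482.31 = £34,769.29.

£34,769.29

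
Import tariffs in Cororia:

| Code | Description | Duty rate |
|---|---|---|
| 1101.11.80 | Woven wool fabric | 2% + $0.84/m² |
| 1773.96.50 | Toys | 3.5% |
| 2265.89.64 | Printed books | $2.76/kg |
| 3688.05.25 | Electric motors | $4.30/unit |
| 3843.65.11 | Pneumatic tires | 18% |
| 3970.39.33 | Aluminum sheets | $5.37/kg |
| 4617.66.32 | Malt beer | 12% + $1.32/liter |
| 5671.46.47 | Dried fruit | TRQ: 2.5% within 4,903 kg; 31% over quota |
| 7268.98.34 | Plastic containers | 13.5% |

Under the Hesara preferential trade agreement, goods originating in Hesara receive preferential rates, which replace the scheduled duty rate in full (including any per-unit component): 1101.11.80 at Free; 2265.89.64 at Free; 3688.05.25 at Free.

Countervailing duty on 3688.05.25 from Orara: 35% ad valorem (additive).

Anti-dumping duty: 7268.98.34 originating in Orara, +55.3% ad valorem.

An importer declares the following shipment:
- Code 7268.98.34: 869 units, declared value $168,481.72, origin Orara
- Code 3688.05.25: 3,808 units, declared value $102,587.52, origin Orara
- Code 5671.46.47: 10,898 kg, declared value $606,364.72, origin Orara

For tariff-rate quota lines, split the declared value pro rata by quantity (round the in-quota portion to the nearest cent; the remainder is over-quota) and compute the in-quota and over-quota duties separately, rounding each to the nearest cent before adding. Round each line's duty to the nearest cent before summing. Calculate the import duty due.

$278,419.68

Line 1 (7268.98.34, Orara, 869 units, $168,481.72):
Base rate for 7268.98.34 is 13.5%.
Additional duty on 7268.98.34 from Orara: +55.3%. Applied ad valorem rate: 13.5% + 55.3% = 68.8%.
Duty = $168,481.72 × 68.8% = $115,915.42.
Line 2 (3688.05.25, Orara, 3,808 units, $102,587.52):
Base rate for 3688.05.25 is $4.30/unit.
3688.05.25 has an FTA preferential rate, but origin Orara is not Hesara; base rate stands.
Additional duty on 3688.05.25 from Orara: +35% ad valorem. Applied ad valorem rate = 35%.
Duty = $102,587.52 × 35% + 3,808 × $4.30 = $52,280.03.
Line 3 (5671.46.47, Orara, 10,898 kg, $606,364.72):
Code 5671.46.47 is under a tariff-rate quota (threshold 4,903 kg). In-quota: 4,903 kg at 2.5%; over-quota: 5,995 kg at 31%.
Pro-rata value split: in-quota = $606,364.72 × 4,903/10,898 = $272,802.92; over-quota = $606,364.72 − $272,802.92 = $333,561.80.
In-quota duty = $272,802.92 × 2.5% = $6,820.07. Over-quota duty = $333,561.80 × 31% = $103,404.16.
Line duty = $6,820.07 + $103,404.16 = $110,224.23.
Total = $115,915.42 + $52,280.03 + $110,224.23 = $278,419.68.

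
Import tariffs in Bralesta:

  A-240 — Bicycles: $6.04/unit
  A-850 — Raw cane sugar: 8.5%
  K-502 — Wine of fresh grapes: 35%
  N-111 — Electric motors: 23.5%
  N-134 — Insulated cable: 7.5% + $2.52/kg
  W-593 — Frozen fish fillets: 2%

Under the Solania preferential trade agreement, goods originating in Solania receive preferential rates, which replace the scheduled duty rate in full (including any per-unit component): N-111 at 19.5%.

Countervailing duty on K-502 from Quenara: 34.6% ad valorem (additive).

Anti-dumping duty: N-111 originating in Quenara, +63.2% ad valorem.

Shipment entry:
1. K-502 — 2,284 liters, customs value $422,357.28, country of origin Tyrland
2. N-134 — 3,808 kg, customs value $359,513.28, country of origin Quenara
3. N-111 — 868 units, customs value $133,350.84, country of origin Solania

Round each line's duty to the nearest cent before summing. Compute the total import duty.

$210,388.12

Line 1 (K-502, Tyrland, 2,284 liters, $422,357.28):
Base rate for K-502 is 35%.
The additional-duty order on K-502 targets Quenara, not Tyrland; it does not apply.
Duty = $422,357.28 × 35% = $147,825.05.
Line 2 (N-134, Quenara, 3,808 kg, $359,513.28):
Base rate for N-134 is 7.5% + $2.52/kg.
Duty = $359,513.28 × 7.5% + 3,808 × $2.52 = $36,559.66.
Line 3 (N-111, Solania, 868 units, $133,350.84):
Base rate for N-111 is 23.5%.
Origin Solania qualifies under the Bralesta–Solania agreement and N-111 is covered: preferential rate 19.5% applies instead.
The additional-duty order on N-111 targets Quenara, not Solania; it does not apply.
Duty = $133,350.84 × 19.5% = $26,003.41.
Total = $147,825.05 + $36,559.66 + $26,003.41 = $210,388.12.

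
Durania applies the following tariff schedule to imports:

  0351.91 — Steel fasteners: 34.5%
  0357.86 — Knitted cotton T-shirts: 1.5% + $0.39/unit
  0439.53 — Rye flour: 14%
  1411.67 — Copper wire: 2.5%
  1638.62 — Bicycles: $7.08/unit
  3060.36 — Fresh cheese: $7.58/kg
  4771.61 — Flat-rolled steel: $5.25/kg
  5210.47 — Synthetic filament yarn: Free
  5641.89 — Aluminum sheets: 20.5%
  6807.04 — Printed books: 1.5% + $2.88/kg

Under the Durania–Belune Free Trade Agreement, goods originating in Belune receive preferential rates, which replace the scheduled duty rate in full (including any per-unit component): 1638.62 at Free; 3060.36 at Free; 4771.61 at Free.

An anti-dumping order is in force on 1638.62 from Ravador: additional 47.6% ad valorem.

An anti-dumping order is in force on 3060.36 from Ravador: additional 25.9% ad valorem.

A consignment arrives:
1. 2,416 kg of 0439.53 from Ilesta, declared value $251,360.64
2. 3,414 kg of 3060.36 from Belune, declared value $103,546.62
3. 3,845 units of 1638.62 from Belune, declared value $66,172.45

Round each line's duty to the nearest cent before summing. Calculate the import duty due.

Line 1 (0439.53, Ilesta, 2,416 kg, $251,360.64):
Base rate for 0439.53 is 14%.
Duty = $251,360.64 × 14% = $35,190.49.
Line 2 (3060.36, Belune, 3,414 kg, $103,546.62):
Base rate for 3060.36 is $7.58/kg.
Origin Belune qualifies under the Durania–Belune agreement and 3060.36 is covered: preferential rate Free applies instead.
The additional-duty order on 3060.36 targets Ravador, not Belune; it does not apply.
Duty = $103,546.62 × 0% = $0.00.
Line 3 (1638.62, Belune, 3,845 units, $66,172.45):
Base rate for 1638.62 is $7.08/unit.
Origin Belune qualifies under the Durania–Belune agreement and 1638.62 is covered: preferential rate Free applies instead.
The additional-duty order on 1638.62 targets Ravador, not Belune; it does not apply.
Duty = $66,172.45 × 0% = $0.00.
Total = $35,190.49 + $0.00 + $0.00 = $35,190.49.

$35,190.49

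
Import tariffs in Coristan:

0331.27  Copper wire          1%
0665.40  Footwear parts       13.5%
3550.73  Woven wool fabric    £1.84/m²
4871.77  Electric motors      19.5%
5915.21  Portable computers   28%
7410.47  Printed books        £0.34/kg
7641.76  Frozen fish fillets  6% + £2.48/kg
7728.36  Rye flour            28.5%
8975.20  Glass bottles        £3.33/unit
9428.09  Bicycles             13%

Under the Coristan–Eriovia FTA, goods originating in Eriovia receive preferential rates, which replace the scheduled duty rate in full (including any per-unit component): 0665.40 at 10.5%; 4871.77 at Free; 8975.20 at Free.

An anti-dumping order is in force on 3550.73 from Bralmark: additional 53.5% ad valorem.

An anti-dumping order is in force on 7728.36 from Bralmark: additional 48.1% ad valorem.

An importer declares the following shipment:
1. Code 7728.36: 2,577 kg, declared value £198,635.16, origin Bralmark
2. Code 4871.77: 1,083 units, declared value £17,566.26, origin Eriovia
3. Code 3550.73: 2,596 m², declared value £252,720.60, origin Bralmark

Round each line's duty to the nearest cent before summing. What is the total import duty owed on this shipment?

£292,136.69

Line 1 (7728.36, Bralmark, 2,577 kg, £198,635.16):
Base rate for 7728.36 is 28.5%.
Additional duty on 7728.36 from Bralmark: +48.1%. Applied ad valorem rate: 28.5% + 48.1% = 76.6%.
Duty = £198,635.16 × 76.6% = £152,154.53.
Line 2 (4871.77, Eriovia, 1,083 units, £17,566.26):
Base rate for 4871.77 is 19.5%.
Origin Eriovia qualifies under the Coristan–Eriovia agreement and 4871.77 is covered: preferential rate Free applies instead.
Duty = £17,566.26 × 0% = £0.00.
Line 3 (3550.73, Bralmark, 2,596 m², £252,720.60):
Base rate for 3550.73 is £1.84/m².
Additional duty on 3550.73 from Bralmark: +53.5% ad valorem. Applied ad valorem rate = 53.5%.
Duty = £252,720.60 × 53.5% + 2,596 × £1.84 = £139,982.16.
Total = £152,154.53 + £0.00 + £139,982.16 = £292,136.69.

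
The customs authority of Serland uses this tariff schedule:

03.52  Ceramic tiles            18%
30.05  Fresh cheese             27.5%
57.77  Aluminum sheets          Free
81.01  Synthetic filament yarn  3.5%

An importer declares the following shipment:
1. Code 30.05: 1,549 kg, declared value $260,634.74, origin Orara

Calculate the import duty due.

Line 1 (30.05, Orara, 1,549 kg, $260,634.74):
Base rate for 30.05 is 27.5%.
Duty = $260,634.74 × 27.5% = $71,674.55.

$71,674.55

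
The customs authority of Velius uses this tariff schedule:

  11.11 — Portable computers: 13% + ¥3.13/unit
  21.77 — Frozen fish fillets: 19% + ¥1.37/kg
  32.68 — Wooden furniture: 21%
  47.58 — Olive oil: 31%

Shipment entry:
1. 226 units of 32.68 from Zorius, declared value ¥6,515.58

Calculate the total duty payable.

¥1,368.27

Line 1 (32.68, Zorius, 226 units, ¥6,515.58):
Base rate for 32.68 is 21%.
Duty = ¥6,515.58 × 21% = ¥1,368.27.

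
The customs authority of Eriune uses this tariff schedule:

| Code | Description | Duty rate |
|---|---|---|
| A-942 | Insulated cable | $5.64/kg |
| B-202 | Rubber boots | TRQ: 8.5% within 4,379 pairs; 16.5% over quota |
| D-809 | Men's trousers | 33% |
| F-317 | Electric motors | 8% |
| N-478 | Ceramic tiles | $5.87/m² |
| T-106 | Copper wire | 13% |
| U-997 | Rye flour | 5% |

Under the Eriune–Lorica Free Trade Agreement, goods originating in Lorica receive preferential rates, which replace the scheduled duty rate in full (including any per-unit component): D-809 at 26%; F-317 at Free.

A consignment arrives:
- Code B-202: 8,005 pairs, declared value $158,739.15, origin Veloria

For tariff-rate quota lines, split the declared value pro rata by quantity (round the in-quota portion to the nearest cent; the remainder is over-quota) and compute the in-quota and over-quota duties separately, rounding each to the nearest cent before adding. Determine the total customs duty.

$19,245.11

Line 1 (B-202, Veloria, 8,005 pairs, $158,739.15):
Code B-202 is under a tariff-rate quota (threshold 4,379 pairs). In-quota: 4,379 pairs at 8.5%; over-quota: 3,626 pairs at 16.5%.
Pro-rata value split: in-quota = $158,739.15 × 4,379/8,005 = $86,835.57; over-quota = $158,739.15 − $86,835.57 = $71,903.58.
In-quota duty = $86,835.57 × 8.5% = $7,381.02. Over-quota duty = $71,903.58 × 16.5% = $11,864.09.
Line duty = $7,381.02 + $11,864.09 = $19,245.11.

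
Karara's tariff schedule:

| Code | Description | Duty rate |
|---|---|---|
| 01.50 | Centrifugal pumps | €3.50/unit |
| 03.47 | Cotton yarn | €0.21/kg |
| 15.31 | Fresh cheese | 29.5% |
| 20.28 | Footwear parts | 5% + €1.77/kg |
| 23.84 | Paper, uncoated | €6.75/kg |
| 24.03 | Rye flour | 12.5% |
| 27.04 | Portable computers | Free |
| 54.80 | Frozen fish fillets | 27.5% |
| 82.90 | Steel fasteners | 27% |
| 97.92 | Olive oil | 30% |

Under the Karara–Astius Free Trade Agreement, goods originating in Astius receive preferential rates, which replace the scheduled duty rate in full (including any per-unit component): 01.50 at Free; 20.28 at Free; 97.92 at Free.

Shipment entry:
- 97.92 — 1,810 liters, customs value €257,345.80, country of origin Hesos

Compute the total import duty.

€77,203.74

Line 1 (97.92, Hesos, 1,810 liters, €257,345.80):
Base rate for 97.92 is 30%.
97.92 has an FTA preferential rate, but origin Hesos is not Astius; base rate stands.
Duty = €257,345.80 × 30% = €77,203.74.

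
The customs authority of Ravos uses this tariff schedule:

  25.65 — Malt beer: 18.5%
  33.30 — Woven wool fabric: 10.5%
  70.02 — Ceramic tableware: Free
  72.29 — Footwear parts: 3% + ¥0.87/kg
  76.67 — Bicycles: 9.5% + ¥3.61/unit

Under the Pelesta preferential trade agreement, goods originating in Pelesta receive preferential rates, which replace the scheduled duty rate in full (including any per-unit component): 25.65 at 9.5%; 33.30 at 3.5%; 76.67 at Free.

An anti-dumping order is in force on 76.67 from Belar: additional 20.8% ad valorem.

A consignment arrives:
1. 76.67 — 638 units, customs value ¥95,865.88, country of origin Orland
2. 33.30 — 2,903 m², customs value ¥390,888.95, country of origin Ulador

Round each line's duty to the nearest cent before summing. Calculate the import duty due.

¥52,453.78

Line 1 (76.67, Orland, 638 units, ¥95,865.88):
Base rate for 76.67 is 9.5% + ¥3.61/unit.
76.67 has an FTA preferential rate, but origin Orland is not Pelesta; base rate stands.
The additional-duty order on 76.67 targets Belar, not Orland; it does not apply.
Duty = ¥95,865.88 × 9.5% + 638 × ¥3.61 = ¥11,410.44.
Line 2 (33.30, Ulador, 2,903 m², ¥390,888.95):
Base rate for 33.30 is 10.5%.
33.30 has an FTA preferential rate, but origin Ulador is not Pelesta; base rate stands.
Duty = ¥390,888.95 × 10.5% = ¥41,043.34.
Total = ¥11,410.44 + ¥41,043.34 = ¥52,453.78.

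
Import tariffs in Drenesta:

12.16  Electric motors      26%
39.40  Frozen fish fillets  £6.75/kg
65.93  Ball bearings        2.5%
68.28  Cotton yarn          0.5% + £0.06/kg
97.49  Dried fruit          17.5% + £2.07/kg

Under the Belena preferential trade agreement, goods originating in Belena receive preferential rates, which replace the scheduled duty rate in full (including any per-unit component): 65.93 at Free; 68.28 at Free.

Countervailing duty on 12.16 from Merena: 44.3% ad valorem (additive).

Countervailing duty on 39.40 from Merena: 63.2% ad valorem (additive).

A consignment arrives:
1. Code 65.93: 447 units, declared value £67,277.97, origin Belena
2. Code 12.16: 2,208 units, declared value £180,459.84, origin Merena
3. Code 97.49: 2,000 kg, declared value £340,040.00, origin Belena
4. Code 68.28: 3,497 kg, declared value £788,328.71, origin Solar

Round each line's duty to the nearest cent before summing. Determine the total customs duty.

Line 1 (65.93, Belena, 447 units, £67,277.97):
Base rate for 65.93 is 2.5%.
Origin Belena qualifies under the Drenesta–Belena agreement and 65.93 is covered: preferential rate Free applies instead.
Duty = £67,277.97 × 0% = £0.00.
Line 2 (12.16, Merena, 2,208 units, £180,459.84):
Base rate for 12.16 is 26%.
Additional duty on 12.16 from Merena: +44.3%. Applied ad valorem rate: 26% + 44.3% = 70.3%.
Duty = £180,459.84 × 70.3% = £126,863.27.
Line 3 (97.49, Belena, 2,000 kg, £340,040.00):
Base rate for 97.49 is 17.5% + £2.07/kg.
Origin Belena is the FTA partner but 97.49 is not on the preference list; base rate stands.
Duty = £340,040.00 × 17.5% + 2,000 × £2.07 = £63,647.00.
Line 4 (68.28, Solar, 3,497 kg, £788,328.71):
Base rate for 68.28 is 0.5% + £0.06/kg.
68.28 has an FTA preferential rate, but origin Solar is not Belena; base rate stands.
Duty = £788,328.71 × 0.5% + 3,497 × £0.06 = £4,151.46.
Total = £0.00 + £126,863.27 + £63,647.00 + £4,151.46 = £194,661.73.

£194,661.73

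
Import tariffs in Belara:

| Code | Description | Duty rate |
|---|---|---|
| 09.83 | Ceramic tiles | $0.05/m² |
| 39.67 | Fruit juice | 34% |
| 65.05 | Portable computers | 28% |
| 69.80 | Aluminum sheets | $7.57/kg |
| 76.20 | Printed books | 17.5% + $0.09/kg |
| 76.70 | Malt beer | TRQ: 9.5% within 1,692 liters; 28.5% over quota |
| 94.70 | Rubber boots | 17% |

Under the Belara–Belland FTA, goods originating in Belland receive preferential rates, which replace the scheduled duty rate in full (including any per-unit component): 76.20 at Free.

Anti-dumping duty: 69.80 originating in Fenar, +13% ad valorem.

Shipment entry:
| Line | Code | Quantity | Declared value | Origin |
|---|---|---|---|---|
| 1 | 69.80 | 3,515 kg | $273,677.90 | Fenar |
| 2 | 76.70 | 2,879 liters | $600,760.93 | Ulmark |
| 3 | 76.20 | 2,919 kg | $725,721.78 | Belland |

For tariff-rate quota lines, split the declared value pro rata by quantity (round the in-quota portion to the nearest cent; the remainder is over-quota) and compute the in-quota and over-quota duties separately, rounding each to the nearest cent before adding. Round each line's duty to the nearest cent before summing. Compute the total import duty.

Line 1 (69.80, Fenar, 3,515 kg, $273,677.90):
Base rate for 69.80 is $7.57/kg.
Additional duty on 69.80 from Fenar: +13% ad valorem. Applied ad valorem rate = 13%.
Duty = $273,677.90 × 13% + 3,515 × $7.57 = $62,186.68.
Line 2 (76.70, Ulmark, 2,879 liters, $600,760.93):
Code 76.70 is under a tariff-rate quota (threshold 1,692 liters). In-quota: 1,692 liters at 9.5%; over-quota: 1,187 liters at 28.5%.
Pro-rata value split: in-quota = $600,760.93 × 1,692/2,879 = $353,069.64; over-quota = $600,760.93 − $353,069.64 = $247,691.29.
In-quota duty = $353,069.64 × 9.5% = $33,541.62. Over-quota duty = $247,691.29 × 28.5% = $70,592.02.
Line duty = $33,541.62 + $70,592.02 = $104,133.64.
Line 3 (76.20, Belland, 2,919 kg, $725,721.78):
Base rate for 76.20 is 17.5% + $0.09/kg.
Origin Belland qualifies under the Belara–Belland agreement and 76.20 is covered: preferential rate Free applies instead.
Duty = $725,721.78 × 0% = $0.00.
Total = $62,186.68 + $104,133.64 + $0.00 = $166,320.32.

$166,320.32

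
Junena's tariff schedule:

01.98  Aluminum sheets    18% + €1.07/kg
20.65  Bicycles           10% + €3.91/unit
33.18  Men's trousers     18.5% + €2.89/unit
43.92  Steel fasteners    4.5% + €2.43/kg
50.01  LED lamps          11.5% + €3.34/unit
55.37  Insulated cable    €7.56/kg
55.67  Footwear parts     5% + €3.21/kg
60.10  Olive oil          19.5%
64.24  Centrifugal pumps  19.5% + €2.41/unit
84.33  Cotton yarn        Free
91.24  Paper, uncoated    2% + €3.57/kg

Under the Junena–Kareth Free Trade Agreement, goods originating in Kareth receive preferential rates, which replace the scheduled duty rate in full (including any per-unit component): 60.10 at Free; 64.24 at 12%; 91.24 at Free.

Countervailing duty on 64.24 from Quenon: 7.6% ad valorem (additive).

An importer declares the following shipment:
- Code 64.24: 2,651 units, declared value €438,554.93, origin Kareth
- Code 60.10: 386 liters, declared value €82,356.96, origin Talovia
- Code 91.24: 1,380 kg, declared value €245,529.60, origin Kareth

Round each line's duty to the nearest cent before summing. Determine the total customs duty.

€68,686.20

Line 1 (64.24, Kareth, 2,651 units, €438,554.93):
Base rate for 64.24 is 19.5% + €2.41/unit.
Origin Kareth qualifies under the Junena–Kareth agreement and 64.24 is covered: preferential rate 12% applies instead.
The additional-duty order on 64.24 targets Quenon, not Kareth; it does not apply.
Duty = €438,554.93 × 12% = €52,626.59.
Line 2 (60.10, Talovia, 386 liters, €82,356.96):
Base rate for 60.10 is 19.5%.
60.10 has an FTA preferential rate, but origin Talovia is not Kareth; base rate stands.
Duty = €82,356.96 × 19.5% = €16,059.61.
Line 3 (91.24, Kareth, 1,380 kg, €245,529.60):
Base rate for 91.24 is 2% + €3.57/kg.
Origin Kareth qualifies under the Junena–Kareth agreement and 91.24 is covered: preferential rate Free applies instead.
Duty = €245,529.60 × 0% = €0.00.
Total = €52,626.59 + €16,059.61 + €0.00 = €68,686.20.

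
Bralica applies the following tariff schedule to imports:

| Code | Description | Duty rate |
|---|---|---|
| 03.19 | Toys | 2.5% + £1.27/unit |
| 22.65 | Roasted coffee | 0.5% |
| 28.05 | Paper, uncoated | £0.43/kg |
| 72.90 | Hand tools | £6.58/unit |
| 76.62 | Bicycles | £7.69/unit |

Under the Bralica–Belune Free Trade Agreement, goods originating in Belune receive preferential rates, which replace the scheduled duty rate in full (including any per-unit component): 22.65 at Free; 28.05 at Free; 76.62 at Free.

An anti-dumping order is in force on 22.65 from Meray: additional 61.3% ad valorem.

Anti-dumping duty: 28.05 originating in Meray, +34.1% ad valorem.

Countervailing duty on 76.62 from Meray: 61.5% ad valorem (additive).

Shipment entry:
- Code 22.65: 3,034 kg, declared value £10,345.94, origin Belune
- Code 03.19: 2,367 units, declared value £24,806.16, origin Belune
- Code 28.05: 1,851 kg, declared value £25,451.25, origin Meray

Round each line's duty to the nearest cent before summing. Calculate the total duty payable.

£13,101.05

Line 1 (22.65, Belune, 3,034 kg, £10,345.94):
Base rate for 22.65 is 0.5%.
Origin Belune qualifies under the Bralica–Belune agreement and 22.65 is covered: preferential rate Free applies instead.
The additional-duty order on 22.65 targets Meray, not Belune; it does not apply.
Duty = £10,345.94 × 0% = £0.00.
Line 2 (03.19, Belune, 2,367 units, £24,806.16):
Base rate for 03.19 is 2.5% + £1.27/unit.
Origin Belune is the FTA partner but 03.19 is not on the preference list; base rate stands.
Duty = £24,806.16 × 2.5% + 2,367 × £1.27 = £3,626.24.
Line 3 (28.05, Meray, 1,851 kg, £25,451.25):
Base rate for 28.05 is £0.43/kg.
28.05 has an FTA preferential rate, but origin Meray is not Belune; base rate stands.
Additional duty on 28.05 from Meray: +34.1% ad valorem. Applied ad valorem rate = 34.1%.
Duty = £25,451.25 × 34.1% + 1,851 × £0.43 = £9,474.81.
Total = £0.00 + £3,626.24 + £9,474.81 = £13,101.05.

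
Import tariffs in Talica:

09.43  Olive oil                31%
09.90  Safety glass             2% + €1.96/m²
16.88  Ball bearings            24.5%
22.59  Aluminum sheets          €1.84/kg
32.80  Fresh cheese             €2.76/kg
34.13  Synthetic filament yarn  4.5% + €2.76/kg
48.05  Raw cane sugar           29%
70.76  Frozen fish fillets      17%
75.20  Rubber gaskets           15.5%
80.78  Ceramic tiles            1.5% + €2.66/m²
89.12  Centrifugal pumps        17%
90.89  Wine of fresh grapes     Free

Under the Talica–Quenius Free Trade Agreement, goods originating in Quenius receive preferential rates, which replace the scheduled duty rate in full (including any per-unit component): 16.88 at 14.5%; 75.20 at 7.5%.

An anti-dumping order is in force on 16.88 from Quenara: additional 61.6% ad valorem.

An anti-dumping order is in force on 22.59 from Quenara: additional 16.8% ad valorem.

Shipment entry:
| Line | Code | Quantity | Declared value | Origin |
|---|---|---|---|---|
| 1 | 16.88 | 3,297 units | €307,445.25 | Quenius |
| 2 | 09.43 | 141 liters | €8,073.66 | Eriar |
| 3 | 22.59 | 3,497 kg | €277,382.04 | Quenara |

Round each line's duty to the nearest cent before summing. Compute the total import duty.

Line 1 (16.88, Quenius, 3,297 units, €307,445.25):
Base rate for 16.88 is 24.5%.
Origin Quenius qualifies under the Talica–Quenius agreement and 16.88 is covered: preferential rate 14.5% applies instead.
The additional-duty order on 16.88 targets Quenara, not Quenius; it does not apply.
Duty = €307,445.25 × 14.5% = €44,579.56.
Line 2 (09.43, Eriar, 141 liters, €8,073.66):
Base rate for 09.43 is 31%.
Duty = €8,073.66 × 31% = €2,502.83.
Line 3 (22.59, Quenara, 3,497 kg, €277,382.04):
Base rate for 22.59 is €1.84/kg.
Additional duty on 22.59 from Quenara: +16.8% ad valorem. Applied ad valorem rate = 16.8%.
Duty = €277,382.04 × 16.8% + 3,497 × €1.84 = €53,034.66.
Total = €44,579.56 + €2,502.83 + €53,034.66 = €100,117.05.

€100,117.05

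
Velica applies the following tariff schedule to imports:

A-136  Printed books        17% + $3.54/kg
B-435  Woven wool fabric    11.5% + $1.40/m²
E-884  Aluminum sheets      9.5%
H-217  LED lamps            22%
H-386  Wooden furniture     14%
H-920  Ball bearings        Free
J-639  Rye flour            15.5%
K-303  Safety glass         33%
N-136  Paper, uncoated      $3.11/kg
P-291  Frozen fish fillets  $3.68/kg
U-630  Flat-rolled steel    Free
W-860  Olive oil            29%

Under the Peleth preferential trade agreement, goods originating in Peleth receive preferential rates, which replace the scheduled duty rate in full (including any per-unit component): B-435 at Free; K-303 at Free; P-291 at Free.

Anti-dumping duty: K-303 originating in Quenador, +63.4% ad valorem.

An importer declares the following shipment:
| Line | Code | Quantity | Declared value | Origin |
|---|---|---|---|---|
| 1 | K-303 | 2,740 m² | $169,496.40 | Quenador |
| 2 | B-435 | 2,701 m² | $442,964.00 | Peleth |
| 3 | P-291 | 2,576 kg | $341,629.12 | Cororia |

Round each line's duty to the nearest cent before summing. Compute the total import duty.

Line 1 (K-303, Quenador, 2,740 m², $169,496.40):
Base rate for K-303 is 33%.
K-303 has an FTA preferential rate, but origin Quenador is not Peleth; base rate stands.
Additional duty on K-303 from Quenador: +63.4%. Applied ad valorem rate: 33% + 63.4% = 96.4%.
Duty = $169,496.40 × 96.4% = $163,394.53.
Line 2 (B-435, Peleth, 2,701 m², $442,964.00):
Base rate for B-435 is 11.5% + $1.40/m².
Origin Peleth qualifies under the Velica–Peleth agreement and B-435 is covered: preferential rate Free applies instead.
Duty = $442,964.00 × 0% = $0.00.
Line 3 (P-291, Cororia, 2,576 kg, $341,629.12):
Base rate for P-291 is $3.68/kg.
P-291 has an FTA preferential rate, but origin Cororia is not Peleth; base rate stands.
Duty = 2,576 × $3.68 = $9,479.68.
Total = $163,394.53 + $0.00 + $9,479.68 = $172,874.21.

$172,874.21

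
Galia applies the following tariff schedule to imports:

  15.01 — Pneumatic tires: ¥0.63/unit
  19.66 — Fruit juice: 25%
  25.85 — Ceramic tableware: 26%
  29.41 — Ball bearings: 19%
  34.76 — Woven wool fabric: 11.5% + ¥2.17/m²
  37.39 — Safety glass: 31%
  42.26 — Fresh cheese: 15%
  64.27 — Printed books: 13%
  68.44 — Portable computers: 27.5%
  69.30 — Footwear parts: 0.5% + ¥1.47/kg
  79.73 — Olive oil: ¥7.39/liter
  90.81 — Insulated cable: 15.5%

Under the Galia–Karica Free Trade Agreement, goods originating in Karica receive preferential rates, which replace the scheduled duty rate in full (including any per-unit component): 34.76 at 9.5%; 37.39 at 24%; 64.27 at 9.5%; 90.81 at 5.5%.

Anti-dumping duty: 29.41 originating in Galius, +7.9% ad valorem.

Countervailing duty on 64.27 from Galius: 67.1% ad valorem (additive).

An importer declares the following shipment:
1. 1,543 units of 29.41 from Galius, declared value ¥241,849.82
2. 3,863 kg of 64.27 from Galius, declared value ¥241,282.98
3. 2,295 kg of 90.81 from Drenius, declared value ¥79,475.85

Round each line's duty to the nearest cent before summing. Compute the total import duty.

¥270,644.03

Line 1 (29.41, Galius, 1,543 units, ¥241,849.82):
Base rate for 29.41 is 19%.
Additional duty on 29.41 from Galius: +7.9%. Applied ad valorem rate: 19% + 7.9% = 26.9%.
Duty = ¥241,849.82 × 26.9% = ¥65,057.60.
Line 2 (64.27, Galius, 3,863 kg, ¥241,282.98):
Base rate for 64.27 is 13%.
64.27 has an FTA preferential rate, but origin Galius is not Karica; base rate stands.
Additional duty on 64.27 from Galius: +67.1%. Applied ad valorem rate: 13% + 67.1% = 80.1%.
Duty = ¥241,282.98 × 80.1% = ¥193,267.67.
Line 3 (90.81, Drenius, 2,295 kg, ¥79,475.85):
Base rate for 90.81 is 15.5%.
90.81 has an FTA preferential rate, but origin Drenius is not Karica; base rate stands.
Duty = ¥79,475.85 × 15.5% = ¥12,318.76.
Total = ¥65,057.60 + ¥193,267.67 + ¥12,318.76 = ¥270,644.03.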